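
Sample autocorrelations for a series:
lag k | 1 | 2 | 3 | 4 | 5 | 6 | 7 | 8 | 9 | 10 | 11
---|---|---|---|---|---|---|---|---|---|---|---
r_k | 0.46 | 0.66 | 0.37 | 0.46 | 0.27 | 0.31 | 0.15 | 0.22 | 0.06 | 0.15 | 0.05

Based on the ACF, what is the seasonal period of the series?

2

The largest autocorrelation is r_2 = 0.66; the remaining lags stay at or below 0.46.
The dominant spike at lag 2 indicates a seasonal period of 2.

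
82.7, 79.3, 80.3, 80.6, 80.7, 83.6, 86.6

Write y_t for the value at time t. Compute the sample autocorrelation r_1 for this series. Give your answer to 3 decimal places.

0.316

Mean ȳ = (82.7 + 79.3 + 80.3 + 80.6 + 80.7 + 83.6 + 86.6)/7 = 81.9714
Deviations from mean: 0.7286, -2.6714, -1.6714, -1.3714, -1.2714, 1.6286, 4.6286
Numerator Σ_{t=1}^{6}(y_t−ȳ)(y_{t+1}−ȳ) = 12.0220
Denominator Σ(y_t−ȳ)² = 38.0343
r_1 = 12.0220 / 38.0343 = 0.316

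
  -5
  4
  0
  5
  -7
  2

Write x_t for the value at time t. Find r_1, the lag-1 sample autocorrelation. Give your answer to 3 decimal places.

-0.578

Mean x̄ = (-5 + 4 + 0 + 5 − 7 + 2)/6 = -0.1667
Deviations from mean: -4.8333, 4.1667, 0.1667, 5.1667, -6.8333, 2.1667
Numerator Σ_{t=1}^{5}(x_t−x̄)(x_{t+1}−x̄) = -68.6944
Denominator Σ(x_t−x̄)² = 118.8333
r_1 = -68.6944 / 118.8333 = -0.578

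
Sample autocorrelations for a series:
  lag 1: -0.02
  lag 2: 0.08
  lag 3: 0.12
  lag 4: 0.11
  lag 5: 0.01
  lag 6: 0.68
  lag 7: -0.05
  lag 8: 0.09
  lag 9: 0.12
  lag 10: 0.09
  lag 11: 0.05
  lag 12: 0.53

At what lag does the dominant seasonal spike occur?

6

The largest autocorrelation is r_6 = 0.68, with a weaker echo at lag 12 (0.53); the remaining lags stay at or below 0.12.
The dominant spike at lag 6 indicates a seasonal period of 6.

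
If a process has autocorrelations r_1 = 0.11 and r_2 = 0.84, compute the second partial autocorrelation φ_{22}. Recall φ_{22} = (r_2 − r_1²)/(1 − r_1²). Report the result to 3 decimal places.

0.838

φ_{22} = (r_2 − r_1²) / (1 − r_1²)
r_1² = (0.11)² = 0.0121
Numerator = 0.84 − 0.0121 = 0.8279; denominator = 1 − 0.0121 = 0.9879
φ_{22} = 0.8279 / 0.9879 = 0.838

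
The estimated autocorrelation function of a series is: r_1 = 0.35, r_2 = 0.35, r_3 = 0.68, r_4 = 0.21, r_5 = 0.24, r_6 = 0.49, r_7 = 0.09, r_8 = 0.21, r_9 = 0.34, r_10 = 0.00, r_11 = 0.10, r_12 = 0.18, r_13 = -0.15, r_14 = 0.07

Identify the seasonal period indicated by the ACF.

3

The largest autocorrelation is r_3 = 0.68, with a weaker echo at lag 6 (0.49); the remaining lags stay at or below 0.35.
The dominant spike at lag 3 indicates a seasonal period of 3.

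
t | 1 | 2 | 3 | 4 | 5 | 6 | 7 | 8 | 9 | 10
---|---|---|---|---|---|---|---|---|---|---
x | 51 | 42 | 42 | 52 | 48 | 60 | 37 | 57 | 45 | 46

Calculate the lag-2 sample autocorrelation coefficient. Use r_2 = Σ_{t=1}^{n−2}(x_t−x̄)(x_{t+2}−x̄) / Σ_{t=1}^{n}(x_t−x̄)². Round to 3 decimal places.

Mean x̄ = (51 + 42 + 42 + 52 + 48 + 60 + 37 + 57 + 45 + 46)/10 = 48.0000
Numerator Σ_{t=1}^{8}(x_t−x̄)(x_{t+2}−x̄) = 129.0000
Denominator Σ(x_t−x̄)² = 456.0000
r_2 = 129.0000 / 456.0000 = 0.283

0.283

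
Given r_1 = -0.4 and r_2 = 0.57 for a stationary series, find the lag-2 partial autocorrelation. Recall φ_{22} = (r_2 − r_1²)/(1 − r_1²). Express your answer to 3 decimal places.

φ_{22} = (r_2 − r_1²) / (1 − r_1²)
r_1² = (-0.4)² = 0.16
Numerator = 0.57 − 0.1600 = 0.4100; denominator = 1 − 0.1600 = 0.8400
φ_{22} = 0.4100 / 0.8400 = 0.488

0.488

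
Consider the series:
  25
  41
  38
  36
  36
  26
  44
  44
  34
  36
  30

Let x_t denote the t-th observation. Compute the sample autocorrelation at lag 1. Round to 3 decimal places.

-0.172

Mean x̄ = (25 + 41 + 38 + 36 + 36 + 26 + 44 + 44 + 34 + 36 + 30)/11 = 35.4545
Numerator Σ_{t=1}^{10}(x_t−x̄)(x_{t+1}−x̄) = -71.2975
Denominator Σ(x_t−x̄)² = 414.7273
r_1 = -71.2975 / 414.7273 = -0.172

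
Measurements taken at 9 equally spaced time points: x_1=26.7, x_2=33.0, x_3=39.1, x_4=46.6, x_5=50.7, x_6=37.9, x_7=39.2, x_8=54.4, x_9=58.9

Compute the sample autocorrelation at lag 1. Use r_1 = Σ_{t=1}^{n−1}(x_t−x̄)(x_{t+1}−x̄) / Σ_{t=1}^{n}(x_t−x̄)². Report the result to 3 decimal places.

0.381

Mean x̄ = (26.7 + 33.0 + 39.1 + 46.6 + 50.7 + 37.9 + 39.2 + 54.4 + 58.9)/9 = 42.9444
Numerator Σ_{t=1}^{8}(x_t−x̄)(x_{t+1}−x̄) = 333.7214
Denominator Σ(x_t−x̄)² = 876.3422
r_1 = 333.7214 / 876.3422 = 0.381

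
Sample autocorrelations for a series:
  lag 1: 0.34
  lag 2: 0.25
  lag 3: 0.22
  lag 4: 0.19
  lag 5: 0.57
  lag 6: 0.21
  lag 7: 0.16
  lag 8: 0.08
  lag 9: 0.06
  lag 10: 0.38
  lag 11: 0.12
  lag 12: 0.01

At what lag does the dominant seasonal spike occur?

5

The largest autocorrelation is r_5 = 0.57, with a weaker echo at lag 10 (0.38); the remaining lags stay at or below 0.34. The elevated value at lag 1 (0.34), dropping to 0.25 at lag 2, reflects decaying short-term dependence rather than seasonality.
The dominant spike at lag 5 indicates a seasonal period of 5.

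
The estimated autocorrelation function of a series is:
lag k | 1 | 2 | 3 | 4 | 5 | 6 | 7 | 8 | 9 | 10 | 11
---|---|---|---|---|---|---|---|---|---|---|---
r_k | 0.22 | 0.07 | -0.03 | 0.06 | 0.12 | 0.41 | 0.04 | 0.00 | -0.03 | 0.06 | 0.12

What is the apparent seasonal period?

The largest autocorrelation is r_6 = 0.41; the remaining lags stay at or below 0.22. The elevated value at lag 1 (0.22), dropping to 0.07 at lag 2, reflects decaying short-term dependence rather than seasonality.
The dominant spike at lag 6 indicates a seasonal period of 6.

6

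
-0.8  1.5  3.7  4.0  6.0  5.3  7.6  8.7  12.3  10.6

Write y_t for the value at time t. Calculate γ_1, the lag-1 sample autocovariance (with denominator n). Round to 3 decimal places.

Mean ȳ = (-0.8 + 1.5 + 3.7 + 4.0 + 6.0 + 5.3 + 7.6 + 8.7 + 12.3 + 10.6)/10 = 5.8900
Σ_{t=1}^{9}(y_t−ȳ)(y_{t+1}−ȳ) = 94.8489
γ_1 = 94.8489 / 10 = 9.485

9.485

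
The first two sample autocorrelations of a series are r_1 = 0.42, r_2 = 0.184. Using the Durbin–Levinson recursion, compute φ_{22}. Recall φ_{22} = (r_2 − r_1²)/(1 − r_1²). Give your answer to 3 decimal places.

φ_{22} = (r_2 − r_1²) / (1 − r_1²)
r_1² = (0.42)² = 0.1764
Numerator = 0.184 − 0.1764 = 0.0076; denominator = 1 − 0.1764 = 0.8236
φ_{22} = 0.0076 / 0.8236 = 0.009

0.009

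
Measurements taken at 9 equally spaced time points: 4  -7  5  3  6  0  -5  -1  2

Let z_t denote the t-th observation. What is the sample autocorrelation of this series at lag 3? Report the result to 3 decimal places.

Mean z̄ = (4 − 7 + 5 + 3 + 6 + 0 − 5 − 1 + 2)/9 = 0.7778
Numerator Σ_{t=1}^{6}(z_t−z̄)(z_{t+3}−z̄) = -59.8148
Denominator Σ(z_t−z̄)² = 159.5556
r_3 = -59.8148 / 159.5556 = -0.375

-0.375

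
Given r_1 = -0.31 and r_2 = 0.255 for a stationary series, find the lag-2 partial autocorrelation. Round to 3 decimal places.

φ_{22} = (r_2 − r_1²) / (1 − r_1²)
r_1² = (-0.31)² = 0.0961
Numerator = 0.255 − 0.0961 = 0.1589; denominator = 1 − 0.0961 = 0.9039
φ_{22} = 0.1589 / 0.9039 = 0.176

0.176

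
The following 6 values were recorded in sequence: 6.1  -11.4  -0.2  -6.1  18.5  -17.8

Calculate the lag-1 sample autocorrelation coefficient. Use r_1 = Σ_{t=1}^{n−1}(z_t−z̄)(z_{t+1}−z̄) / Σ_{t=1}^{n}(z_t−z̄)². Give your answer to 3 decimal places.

-0.605

Mean z̄ = (6.1 − 11.4 − 0.2 − 6.1 + 18.5 − 17.8)/6 = -1.8167
Deviations from mean: 7.9167, -9.5833, 1.6167, -4.2833, 20.3167, -15.9833
Numerator Σ_{t=1}^{5}(z_t−z̄)(z_{t+1}−z̄) = -510.0369
Denominator Σ(z_t−z̄)² = 843.7083
r_1 = -510.0369 / 843.7083 = -0.605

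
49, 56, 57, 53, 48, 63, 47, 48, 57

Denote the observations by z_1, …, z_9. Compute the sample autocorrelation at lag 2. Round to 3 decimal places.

Mean z̄ = (49 + 56 + 57 + 53 + 48 + 63 + 47 + 48 + 57)/9 = 53.1111
Σ(z_t−z̄)(z_{t+2}−z̄) = (-15.9877) + (-0.3210) + (-19.8765) + (-1.0988) + (31.2346) + (-50.5432) + (-23.7654) = -80.3580
Denominator Σ(z_t−z̄)² = 242.8889
r_2 = -80.3580 / 242.8889 = -0.331

-0.331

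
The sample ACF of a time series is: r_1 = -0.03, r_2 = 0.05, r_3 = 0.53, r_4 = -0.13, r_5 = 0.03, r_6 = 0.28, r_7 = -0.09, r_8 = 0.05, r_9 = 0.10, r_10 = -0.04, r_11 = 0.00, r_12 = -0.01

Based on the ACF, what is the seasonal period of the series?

3

The largest autocorrelation is r_3 = 0.53, with a weaker echo at lag 6 (0.28); the remaining lags stay at or below 0.10.
The dominant spike at lag 3 indicates a seasonal period of 3.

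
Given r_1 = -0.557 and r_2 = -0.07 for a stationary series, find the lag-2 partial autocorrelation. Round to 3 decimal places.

φ_{22} = (r_2 − r_1²) / (1 − r_1²)
r_1² = (-0.557)² = 0.310249
Numerator = -0.07 − 0.3102 = -0.3802; denominator = 1 − 0.3102 = 0.6898
φ_{22} = -0.3802 / 0.6898 = -0.551

-0.551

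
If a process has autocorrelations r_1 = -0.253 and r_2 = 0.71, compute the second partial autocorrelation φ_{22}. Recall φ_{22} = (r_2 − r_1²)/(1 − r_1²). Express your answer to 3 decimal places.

0.690

φ_{22} = (r_2 − r_1²) / (1 − r_1²)
r_1² = (-0.253)² = 0.064009
Numerator = 0.71 − 0.0640 = 0.6460; denominator = 1 − 0.0640 = 0.9360
φ_{22} = 0.6460 / 0.9360 = 0.690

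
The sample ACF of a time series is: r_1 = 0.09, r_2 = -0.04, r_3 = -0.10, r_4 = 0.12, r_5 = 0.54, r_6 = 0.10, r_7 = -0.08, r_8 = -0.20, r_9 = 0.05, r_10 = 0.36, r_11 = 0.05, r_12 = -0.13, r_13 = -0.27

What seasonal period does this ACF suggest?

5

The largest autocorrelation is r_5 = 0.54, with a weaker echo at lag 10 (0.36); the remaining lags stay at or below 0.12.
The dominant spike at lag 5 indicates a seasonal period of 5.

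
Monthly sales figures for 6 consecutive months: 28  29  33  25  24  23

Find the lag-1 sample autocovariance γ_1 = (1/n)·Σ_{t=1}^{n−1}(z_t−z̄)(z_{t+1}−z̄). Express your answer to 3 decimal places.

3.333

Mean z̄ = (28 + 29 + 33 + 25 + 24 + 23)/6 = 27.0000
Deviations: 1.0000, 2.0000, 6.0000, -2.0000, -3.0000, -4.0000
Σ_{t=1}^{5}(z_t−z̄)(z_{t+1}−z̄) = 20.0000
γ_1 = 20.0000 / 6 = 3.333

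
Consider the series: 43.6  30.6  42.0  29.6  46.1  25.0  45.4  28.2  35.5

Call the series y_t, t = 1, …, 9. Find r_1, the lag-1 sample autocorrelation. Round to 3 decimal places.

Mean ȳ = (43.6 + 30.6 + 42.0 + 29.6 + 46.1 + 25.0 + 45.4 + 28.2 + 35.5)/9 = 36.2222
Numerator Σ_{t=1}^{8}(y_t−ȳ)(y_{t+1}−ȳ) = -459.3160
Denominator Σ(y_t−ȳ)² = 535.8956
r_1 = -459.3160 / 535.8956 = -0.857

-0.857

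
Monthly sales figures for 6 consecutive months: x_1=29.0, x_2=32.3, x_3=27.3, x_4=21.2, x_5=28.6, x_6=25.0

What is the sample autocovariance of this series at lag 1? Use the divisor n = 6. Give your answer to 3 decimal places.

Mean x̄ = (29.0 + 32.3 + 27.3 + 21.2 + 28.6 + 25.0)/6 = 27.2333
Deviations: 1.7667, 5.0667, 0.0667, -6.0333, 1.3667, -2.2333
Σ_{t=1}^{5}(x_t−x̄)(x_{t+1}−x̄) = -2.4111
γ_1 = -2.4111 / 6 = -0.402

-0.402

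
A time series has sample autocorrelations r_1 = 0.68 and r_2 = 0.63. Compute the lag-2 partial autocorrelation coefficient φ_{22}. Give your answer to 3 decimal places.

0.312

φ_{22} = (r_2 − r_1²) / (1 − r_1²)
r_1² = (0.68)² = 0.4624
Numerator = 0.63 − 0.4624 = 0.1676; denominator = 1 − 0.4624 = 0.5376
φ_{22} = 0.1676 / 0.5376 = 0.312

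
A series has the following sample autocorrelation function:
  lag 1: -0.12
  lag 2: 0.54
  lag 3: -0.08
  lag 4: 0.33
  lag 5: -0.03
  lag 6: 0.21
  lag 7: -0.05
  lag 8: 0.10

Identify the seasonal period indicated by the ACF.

The largest autocorrelation is r_2 = 0.54, with weaker echoes at lags 4 (0.33) and 6 (0.21); the remaining lags stay at or below 0.10.
The dominant spike at lag 2 indicates a seasonal period of 2.

2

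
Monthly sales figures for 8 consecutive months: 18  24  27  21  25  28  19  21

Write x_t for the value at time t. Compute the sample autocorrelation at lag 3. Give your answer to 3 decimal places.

Mean x̄ = (18 + 24 + 27 + 21 + 25 + 28 + 19 + 21)/8 = 22.8750
Σ(x_t−x̄)(x_{t+3}−x̄) = (9.1406) + (2.3906) + (21.1406) + (7.2656) + (-3.9844) = 35.9531
Denominator Σ(x_t−x̄)² = 94.8750
r_3 = 35.9531 / 94.8750 = 0.379

0.379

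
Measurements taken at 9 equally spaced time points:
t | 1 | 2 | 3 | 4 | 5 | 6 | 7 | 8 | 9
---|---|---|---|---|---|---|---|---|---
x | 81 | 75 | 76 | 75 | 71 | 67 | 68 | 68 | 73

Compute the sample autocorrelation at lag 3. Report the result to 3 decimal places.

-0.049

Mean x̄ = (81 + 75 + 76 + 75 + 71 + 67 + 68 + 68 + 73)/9 = 72.6667
Numerator Σ_{t=1}^{6}(x_t−x̄)(x_{t+3}−x̄) = -8.3333
Denominator Σ(x_t−x̄)² = 170.0000
r_3 = -8.3333 / 170.0000 = -0.049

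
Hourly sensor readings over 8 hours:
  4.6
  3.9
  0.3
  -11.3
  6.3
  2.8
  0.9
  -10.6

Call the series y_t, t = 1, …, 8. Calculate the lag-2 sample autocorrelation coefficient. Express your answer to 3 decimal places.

-0.301

Mean ȳ = (4.6 + 3.9 + 0.3 − 11.3 + 6.3 + 2.8 + 0.9 − 10.6)/8 = -0.3875
Deviations from mean: 4.9875, 4.2875, 0.6875, -10.9125, 6.6875, 3.1875, 1.2875, -10.2125
Σ(y_t−ȳ)(y_{t+2}−ȳ) = (3.4289) + (-46.7873) + (4.5977) + (-34.7836) + (8.6102) + (-32.5523) = -97.4866
Denominator Σ(y_t−ȳ)² = 323.6488
r_2 = -97.4866 / 323.6488 = -0.301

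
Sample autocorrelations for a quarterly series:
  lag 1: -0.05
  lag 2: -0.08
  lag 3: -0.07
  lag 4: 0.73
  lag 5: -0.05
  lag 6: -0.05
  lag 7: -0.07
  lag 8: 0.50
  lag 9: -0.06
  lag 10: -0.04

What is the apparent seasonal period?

4

The largest autocorrelation is r_4 = 0.73, with a weaker echo at lag 8 (0.50); the remaining lags stay at or below -0.04.
The dominant spike at lag 4 indicates a seasonal period of 4.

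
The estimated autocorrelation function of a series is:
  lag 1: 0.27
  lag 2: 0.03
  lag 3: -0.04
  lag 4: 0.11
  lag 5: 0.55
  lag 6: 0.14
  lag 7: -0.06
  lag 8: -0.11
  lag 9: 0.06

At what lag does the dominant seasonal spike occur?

The largest autocorrelation is r_5 = 0.55; the remaining lags stay at or below 0.27. The elevated value at lag 1 (0.27), dropping to 0.03 at lag 2, reflects decaying short-term dependence rather than seasonality.
The dominant spike at lag 5 indicates a seasonal period of 5.

5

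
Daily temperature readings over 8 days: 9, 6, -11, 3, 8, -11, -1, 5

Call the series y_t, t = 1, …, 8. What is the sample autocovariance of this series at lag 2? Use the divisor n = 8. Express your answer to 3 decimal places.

Mean ȳ = (9 + 6 − 11 + 3 + 8 − 11 − 1 + 5)/8 = 1.0000
Deviations: 8.0000, 5.0000, -12.0000, 2.0000, 7.0000, -12.0000, -2.0000, 4.0000
Σ_{t=1}^{6}(y_t−ȳ)(y_{t+2}−ȳ) = -256.0000
γ_2 = -256.0000 / 8 = -32.000

-32.000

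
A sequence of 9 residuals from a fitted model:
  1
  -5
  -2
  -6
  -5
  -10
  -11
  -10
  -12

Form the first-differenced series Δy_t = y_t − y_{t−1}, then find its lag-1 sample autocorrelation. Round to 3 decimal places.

First differences Δy: -6, 3, -4, 1, -5, -1, 1, -2
Mean of differences = -1.6250
Numerator Σ(Δy_t−Δȳ)(Δy_{t+1}−Δȳ) = -47.7656
Denominator Σ(Δy_t−Δȳ)² = 71.8750
r_1(Δy) = -47.7656 / 71.8750 = -0.665

-0.665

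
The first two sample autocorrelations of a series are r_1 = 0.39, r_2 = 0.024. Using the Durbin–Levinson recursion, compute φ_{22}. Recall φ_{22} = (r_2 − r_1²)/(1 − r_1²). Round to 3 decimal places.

-0.151

φ_{22} = (r_2 − r_1²) / (1 − r_1²)
r_1² = (0.39)² = 0.1521
Numerator = 0.024 − 0.1521 = -0.1281; denominator = 1 − 0.1521 = 0.8479
φ_{22} = -0.1281 / 0.8479 = -0.151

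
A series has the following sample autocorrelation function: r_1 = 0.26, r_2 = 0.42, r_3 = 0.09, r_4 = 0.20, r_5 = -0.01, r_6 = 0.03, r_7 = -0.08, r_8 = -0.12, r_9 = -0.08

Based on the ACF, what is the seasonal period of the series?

2

The largest autocorrelation is r_2 = 0.42; the remaining lags stay at or below 0.26.
The dominant spike at lag 2 indicates a seasonal period of 2.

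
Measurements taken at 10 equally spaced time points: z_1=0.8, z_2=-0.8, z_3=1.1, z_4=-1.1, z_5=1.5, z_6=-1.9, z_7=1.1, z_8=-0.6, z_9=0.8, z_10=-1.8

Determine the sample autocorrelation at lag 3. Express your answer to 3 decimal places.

-0.659

Mean z̄ = (0.8 − 0.8 + 1.1 − 1.1 + 1.5 − 1.9 + 1.1 − 0.6 + 0.8 − 1.8)/10 = -0.0900
Numerator Σ_{t=1}^{7}(z_t−z̄)(z_{t+3}−z̄) = -9.8403
Denominator Σ(z_t−z̄)² = 14.9290
r_3 = -9.8403 / 14.9290 = -0.659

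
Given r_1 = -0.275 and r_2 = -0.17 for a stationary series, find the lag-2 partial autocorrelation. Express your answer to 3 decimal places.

-0.266

φ_{22} = (r_2 − r_1²) / (1 − r_1²)
r_1² = (-0.275)² = 0.075625
Numerator = -0.17 − 0.0756 = -0.2456; denominator = 1 − 0.0756 = 0.9244
φ_{22} = -0.2456 / 0.9244 = -0.266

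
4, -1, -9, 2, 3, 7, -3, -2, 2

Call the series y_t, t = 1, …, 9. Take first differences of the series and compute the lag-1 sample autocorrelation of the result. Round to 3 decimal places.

First differences Δy: -5, -8, 11, 1, 4, -10, 1, 4
Mean of differences = -0.2500
Numerator Σ(Δy_t−Δȳ)(Δy_{t+1}−Δȳ) = -79.3125
Denominator Σ(Δy_t−Δȳ)² = 343.5000
r_1(Δy) = -79.3125 / 343.5000 = -0.231

-0.231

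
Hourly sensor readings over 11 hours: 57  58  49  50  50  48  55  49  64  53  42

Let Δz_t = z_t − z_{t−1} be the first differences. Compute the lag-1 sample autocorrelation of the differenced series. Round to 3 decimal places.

First differences Δz: 1, -9, 1, 0, -2, 7, -6, 15, -11, -11
Mean of differences = -1.5000
Numerator Σ(Δz_t−Δz̄)(Δz_{t+1}−Δz̄) = -217.7500
Denominator Σ(Δz_t−Δz̄)² = 616.5000
r_1(Δz) = -217.7500 / 616.5000 = -0.353

-0.353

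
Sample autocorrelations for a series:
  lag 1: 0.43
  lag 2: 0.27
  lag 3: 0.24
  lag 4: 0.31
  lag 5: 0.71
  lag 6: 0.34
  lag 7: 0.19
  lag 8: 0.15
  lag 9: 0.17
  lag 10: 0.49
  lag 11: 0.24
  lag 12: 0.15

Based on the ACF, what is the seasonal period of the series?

The largest autocorrelation is r_5 = 0.71, with a weaker echo at lag 10 (0.49); the remaining lags stay at or below 0.43. The elevated value at lag 1 (0.43), dropping to 0.27 at lag 2, reflects decaying short-term dependence rather than seasonality.
The dominant spike at lag 5 indicates a seasonal period of 5.

5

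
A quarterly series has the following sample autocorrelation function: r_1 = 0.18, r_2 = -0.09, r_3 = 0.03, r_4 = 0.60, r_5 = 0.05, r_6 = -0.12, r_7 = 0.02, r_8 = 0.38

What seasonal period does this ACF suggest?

The largest autocorrelation is r_4 = 0.60, with a weaker echo at lag 8 (0.38); the remaining lags stay at or below 0.18.
The dominant spike at lag 4 indicates a seasonal period of 4.

4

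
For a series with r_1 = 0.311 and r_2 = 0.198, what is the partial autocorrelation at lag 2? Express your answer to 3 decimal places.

φ_{22} = (r_2 − r_1²) / (1 − r_1²)
r_1² = (0.311)² = 0.096721
Numerator = 0.198 − 0.0967 = 0.1013; denominator = 1 − 0.0967 = 0.9033
φ_{22} = 0.1013 / 0.9033 = 0.112

0.112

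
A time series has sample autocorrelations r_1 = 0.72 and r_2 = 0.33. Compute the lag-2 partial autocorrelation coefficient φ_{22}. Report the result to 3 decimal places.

φ_{22} = (r_2 − r_1²) / (1 − r_1²)
r_1² = (0.72)² = 0.5184
Numerator = 0.33 − 0.5184 = -0.1884; denominator = 1 − 0.5184 = 0.4816
φ_{22} = -0.1884 / 0.4816 = -0.391

-0.391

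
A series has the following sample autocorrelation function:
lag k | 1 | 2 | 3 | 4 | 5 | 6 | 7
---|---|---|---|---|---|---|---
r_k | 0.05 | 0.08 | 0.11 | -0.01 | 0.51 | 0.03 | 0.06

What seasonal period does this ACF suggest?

5

The largest autocorrelation is r_5 = 0.51; the remaining lags stay at or below 0.11.
The dominant spike at lag 5 indicates a seasonal period of 5.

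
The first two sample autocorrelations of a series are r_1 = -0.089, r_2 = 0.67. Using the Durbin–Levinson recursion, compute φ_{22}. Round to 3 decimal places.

φ_{22} = (r_2 − r_1²) / (1 − r_1²)
r_1² = (-0.089)² = 0.007921
Numerator = 0.67 − 0.0079 = 0.6621; denominator = 1 − 0.0079 = 0.9921
φ_{22} = 0.6621 / 0.9921 = 0.667

0.667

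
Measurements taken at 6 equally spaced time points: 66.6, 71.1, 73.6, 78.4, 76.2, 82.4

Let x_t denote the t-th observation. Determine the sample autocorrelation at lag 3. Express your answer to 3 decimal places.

-0.283

Mean x̄ = (66.6 + 71.1 + 73.6 + 78.4 + 76.2 + 82.4)/6 = 74.7167
Deviations from mean: -8.1167, -3.6167, -1.1167, 3.6833, 1.4833, 7.6833
Numerator Σ_{t=1}^{3}(x_t−x̄)(x_{t+3}−x̄) = -43.8408
Denominator Σ(x_t−x̄)² = 155.0083
r_3 = -43.8408 / 155.0083 = -0.283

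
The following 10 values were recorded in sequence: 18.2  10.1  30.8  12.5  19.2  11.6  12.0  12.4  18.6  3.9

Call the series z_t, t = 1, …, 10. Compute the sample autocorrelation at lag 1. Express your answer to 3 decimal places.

Mean z̄ = (18.2 + 10.1 + 30.8 + 12.5 + 19.2 + 11.6 + 12.0 + 12.4 + 18.6 + 3.9)/10 = 14.9300
Numerator Σ_{t=1}^{9}(z_t−z̄)(z_{t+1}−z̄) = -188.2009
Denominator Σ(z_t−z̄)² = 471.2210
r_1 = -188.2009 / 471.2210 = -0.399

-0.399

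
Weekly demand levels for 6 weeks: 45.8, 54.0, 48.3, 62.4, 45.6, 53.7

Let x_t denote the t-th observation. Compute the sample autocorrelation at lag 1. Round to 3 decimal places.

Mean x̄ = (45.8 + 54.0 + 48.3 + 62.4 + 45.6 + 53.7)/6 = 51.6333
Deviations from mean: -5.8333, 2.3667, -3.3333, 10.7667, -6.0333, 2.0667
Numerator Σ_{t=1}^{5}(x_t−x̄)(x_{t+1}−x̄) = -135.0111
Denominator Σ(x_t−x̄)² = 207.3333
r_1 = -135.0111 / 207.3333 = -0.651

-0.651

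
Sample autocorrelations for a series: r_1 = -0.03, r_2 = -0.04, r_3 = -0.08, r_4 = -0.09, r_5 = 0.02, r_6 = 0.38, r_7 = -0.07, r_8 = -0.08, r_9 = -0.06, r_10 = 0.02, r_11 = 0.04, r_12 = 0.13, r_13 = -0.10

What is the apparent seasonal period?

The largest autocorrelation is r_6 = 0.38; the remaining lags stay at or below 0.13.
The dominant spike at lag 6 indicates a seasonal period of 6.

6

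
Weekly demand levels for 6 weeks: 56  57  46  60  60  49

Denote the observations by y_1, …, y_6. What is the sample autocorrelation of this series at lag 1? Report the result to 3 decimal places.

-0.380

Mean ȳ = (56 + 57 + 46 + 60 + 60 + 49)/6 = 54.6667
Deviations from mean: 1.3333, 2.3333, -8.6667, 5.3333, 5.3333, -5.6667
Σ(y_t−ȳ)(y_{t+1}−ȳ) = (3.1111) + (-20.2222) + (-46.2222) + (28.4444) + (-30.2222) = -65.1111
Denominator Σ(y_t−ȳ)² = 171.3333
r_1 = -65.1111 / 171.3333 = -0.380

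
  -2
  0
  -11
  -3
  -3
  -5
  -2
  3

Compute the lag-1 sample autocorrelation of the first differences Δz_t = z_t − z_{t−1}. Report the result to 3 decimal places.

-0.448

First differences Δz: 2, -11, 8, 0, -2, 3, 5
Mean of differences = 0.7143
Numerator Σ(Δz_t−Δz̄)(Δz_{t+1}−Δz̄) = -100.0816
Denominator Σ(Δz_t−Δz̄)² = 223.4286
r_1(Δz) = -100.0816 / 223.4286 = -0.448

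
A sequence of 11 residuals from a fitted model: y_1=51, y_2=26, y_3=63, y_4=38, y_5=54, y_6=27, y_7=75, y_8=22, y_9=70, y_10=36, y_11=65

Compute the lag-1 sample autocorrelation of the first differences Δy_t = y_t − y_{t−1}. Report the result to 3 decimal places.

First differences Δy: -25, 37, -25, 16, -27, 48, -53, 48, -34, 29
Mean of differences = 1.4000
Numerator Σ(Δy_t−Δȳ)(Δy_{t+1}−Δȳ) = -11699.9600
Denominator Σ(Δy_t−Δȳ)² = 12998.4000
r_1(Δy) = -11699.9600 / 12998.4000 = -0.900

-0.900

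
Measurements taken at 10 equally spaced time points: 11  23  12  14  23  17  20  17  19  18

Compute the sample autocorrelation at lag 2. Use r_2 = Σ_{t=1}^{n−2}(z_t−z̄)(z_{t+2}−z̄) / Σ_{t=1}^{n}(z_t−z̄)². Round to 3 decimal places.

Mean z̄ = (11 + 23 + 12 + 14 + 23 + 17 + 20 + 17 + 19 + 18)/10 = 17.4000
Numerator Σ_{t=1}^{8}(z_t−z̄)(z_{t+2}−z̄) = 5.2800
Denominator Σ(z_t−z̄)² = 154.4000
r_2 = 5.2800 / 154.4000 = 0.034

0.034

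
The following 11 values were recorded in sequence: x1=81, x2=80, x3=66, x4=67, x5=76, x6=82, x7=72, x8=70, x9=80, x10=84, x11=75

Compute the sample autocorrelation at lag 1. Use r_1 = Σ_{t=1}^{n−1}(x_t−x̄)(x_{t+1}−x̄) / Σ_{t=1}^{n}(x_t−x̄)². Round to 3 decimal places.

Mean x̄ = (81 + 80 + 66 + 67 + 76 + 82 + 72 + 70 + 80 + 84 + 75)/11 = 75.7273
Numerator Σ_{t=1}^{10}(x_t−x̄)(x_{t+1}−x̄) = 68.0165
Denominator Σ(x_t−x̄)² = 390.1818
r_1 = 68.0165 / 390.1818 = 0.174

0.174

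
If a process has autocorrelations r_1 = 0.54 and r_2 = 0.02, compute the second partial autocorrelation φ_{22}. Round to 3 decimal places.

φ_{22} = (r_2 − r_1²) / (1 − r_1²)
r_1² = (0.54)² = 0.2916
Numerator = 0.02 − 0.2916 = -0.2716; denominator = 1 − 0.2916 = 0.7084
φ_{22} = -0.2716 / 0.7084 = -0.383

-0.383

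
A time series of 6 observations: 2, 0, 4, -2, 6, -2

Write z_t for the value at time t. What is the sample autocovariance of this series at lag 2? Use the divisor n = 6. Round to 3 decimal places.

4.963

Mean z̄ = (2 + 0 + 4 − 2 + 6 − 2)/6 = 1.3333
Deviations: 0.6667, -1.3333, 2.6667, -3.3333, 4.6667, -3.3333
Σ_{t=1}^{4}(z_t−z̄)(z_{t+2}−z̄) = 29.7778
γ_2 = 29.7778 / 6 = 4.963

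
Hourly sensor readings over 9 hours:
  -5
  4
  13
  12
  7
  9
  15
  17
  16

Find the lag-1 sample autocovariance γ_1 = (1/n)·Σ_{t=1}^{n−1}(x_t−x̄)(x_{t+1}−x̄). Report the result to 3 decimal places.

16.501

Mean x̄ = (-5 + 4 + 13 + 12 + 7 + 9 + 15 + 17 + 16)/9 = 9.7778
Σ_{t=1}^{8}(x_t−x̄)(x_{t+1}−x̄) = 148.5062
γ_1 = 148.5062 / 9 = 16.501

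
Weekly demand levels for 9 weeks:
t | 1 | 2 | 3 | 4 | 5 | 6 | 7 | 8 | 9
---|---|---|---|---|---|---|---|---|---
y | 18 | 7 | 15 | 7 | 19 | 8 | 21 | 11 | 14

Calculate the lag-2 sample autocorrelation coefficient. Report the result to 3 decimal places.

0.661

Mean ȳ = (18 + 7 + 15 + 7 + 19 + 8 + 21 + 11 + 14)/9 = 13.3333
Σ(y_t−ȳ)(y_{t+2}−ȳ) = (7.7778) + (40.1111) + (9.4444) + (33.7778) + (43.4444) + (12.4444) + (5.1111) = 152.1111
Denominator Σ(y_t−ȳ)² = 230.0000
r_2 = 152.1111 / 230.0000 = 0.661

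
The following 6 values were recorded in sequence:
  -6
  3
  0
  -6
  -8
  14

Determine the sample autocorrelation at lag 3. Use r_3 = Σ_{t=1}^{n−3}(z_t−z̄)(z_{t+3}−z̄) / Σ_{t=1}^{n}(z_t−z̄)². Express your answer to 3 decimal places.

Mean z̄ = (-6 + 3 + 0 − 6 − 8 + 14)/6 = -0.5000
Deviations from mean: -5.5000, 3.5000, 0.5000, -5.5000, -7.5000, 14.5000
Σ(z_t−z̄)(z_{t+3}−z̄) = (30.2500) + (-26.2500) + (7.2500) = 11.2500
Denominator Σ(z_t−z̄)² = 339.5000
r_3 = 11.2500 / 339.5000 = 0.033

0.033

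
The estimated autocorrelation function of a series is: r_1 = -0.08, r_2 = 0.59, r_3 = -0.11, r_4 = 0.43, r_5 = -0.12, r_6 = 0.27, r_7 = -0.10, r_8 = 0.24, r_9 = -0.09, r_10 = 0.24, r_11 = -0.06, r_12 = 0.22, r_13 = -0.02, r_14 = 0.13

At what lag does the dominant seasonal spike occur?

2

The largest autocorrelation is r_2 = 0.59, with weaker echoes at lags 4 (0.43), 6 (0.27), 8 (0.24), 10 (0.24) and 12 (0.22); the remaining lags stay at or below 0.13.
The dominant spike at lag 2 indicates a seasonal period of 2.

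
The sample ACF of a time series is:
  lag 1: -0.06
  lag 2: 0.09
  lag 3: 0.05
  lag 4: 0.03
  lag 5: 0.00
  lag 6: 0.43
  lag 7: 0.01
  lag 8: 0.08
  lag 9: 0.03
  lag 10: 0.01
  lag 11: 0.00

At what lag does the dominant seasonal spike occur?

6

The largest autocorrelation is r_6 = 0.43; the remaining lags stay at or below 0.09.
The dominant spike at lag 6 indicates a seasonal period of 6.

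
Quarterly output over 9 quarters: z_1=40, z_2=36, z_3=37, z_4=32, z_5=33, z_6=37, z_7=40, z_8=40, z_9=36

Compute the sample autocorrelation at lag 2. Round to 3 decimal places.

-0.164

Mean z̄ = (40 + 36 + 37 + 32 + 33 + 37 + 40 + 40 + 36)/9 = 36.7778
Numerator Σ_{t=1}^{7}(z_t−z̄)(z_{t+2}−z̄) = -11.4321
Denominator Σ(z_t−z̄)² = 69.5556
r_2 = -11.4321 / 69.5556 = -0.164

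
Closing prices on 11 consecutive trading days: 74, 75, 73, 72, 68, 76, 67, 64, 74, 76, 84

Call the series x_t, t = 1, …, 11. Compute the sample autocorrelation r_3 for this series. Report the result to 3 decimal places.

-0.257

Mean x̄ = (74 + 75 + 73 + 72 + 68 + 76 + 67 + 64 + 74 + 76 + 84)/11 = 73.0000
Numerator Σ_{t=1}^{8}(x_t−x̄)(x_{t+3}−x̄) = -74.0000
Denominator Σ(x_t−x̄)² = 288.0000
r_3 = -74.0000 / 288.0000 = -0.257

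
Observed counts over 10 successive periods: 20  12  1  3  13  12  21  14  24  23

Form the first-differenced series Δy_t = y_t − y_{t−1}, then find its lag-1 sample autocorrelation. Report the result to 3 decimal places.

-0.154

First differences Δy: -8, -11, 2, 10, -1, 9, -7, 10, -1
Mean of differences = 0.3333
Numerator Σ(Δy_t−Δȳ)(Δy_{t+1}−Δȳ) = -80.1111
Denominator Σ(Δy_t−Δȳ)² = 520.0000
r_1(Δy) = -80.1111 / 520.0000 = -0.154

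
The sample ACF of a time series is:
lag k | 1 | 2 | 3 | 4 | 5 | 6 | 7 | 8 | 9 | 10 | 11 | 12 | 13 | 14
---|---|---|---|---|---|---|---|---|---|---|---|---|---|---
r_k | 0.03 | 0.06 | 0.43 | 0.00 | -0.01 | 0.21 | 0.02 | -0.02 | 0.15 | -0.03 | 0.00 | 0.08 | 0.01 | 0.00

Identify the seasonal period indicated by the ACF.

3

The largest autocorrelation is r_3 = 0.43, with weaker echoes at lags 6 (0.21) and 9 (0.15); the remaining lags stay at or below 0.08.
The dominant spike at lag 3 indicates a seasonal period of 3.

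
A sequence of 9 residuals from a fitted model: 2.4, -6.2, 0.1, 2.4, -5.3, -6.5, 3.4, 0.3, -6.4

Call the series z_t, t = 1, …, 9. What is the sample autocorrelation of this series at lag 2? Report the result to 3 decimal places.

-0.613

Mean z̄ = (2.4 − 6.2 + 0.1 + 2.4 − 5.3 − 6.5 + 3.4 + 0.3 − 6.4)/9 = -1.7556
Numerator Σ_{t=1}^{7}(z_t−z̄)(z_{t+2}−z̄) = -89.0217
Denominator Σ(z_t−z̄)² = 145.1822
r_2 = -89.0217 / 145.1822 = -0.613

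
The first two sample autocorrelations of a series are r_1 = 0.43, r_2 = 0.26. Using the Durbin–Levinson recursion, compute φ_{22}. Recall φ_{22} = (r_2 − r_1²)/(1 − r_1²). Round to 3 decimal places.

φ_{22} = (r_2 − r_1²) / (1 − r_1²)
r_1² = (0.43)² = 0.1849
Numerator = 0.26 − 0.1849 = 0.0751; denominator = 1 − 0.1849 = 0.8151
φ_{22} = 0.0751 / 0.8151 = 0.092

0.092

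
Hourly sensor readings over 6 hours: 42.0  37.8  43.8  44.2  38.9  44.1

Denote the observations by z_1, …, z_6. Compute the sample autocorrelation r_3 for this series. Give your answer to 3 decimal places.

0.422

Mean z̄ = (42.0 + 37.8 + 43.8 + 44.2 + 38.9 + 44.1)/6 = 41.8000
Deviations from mean: 0.2000, -4.0000, 2.0000, 2.4000, -2.9000, 2.3000
Σ(z_t−z̄)(z_{t+3}−z̄) = (0.4800) + (11.6000) + (4.6000) = 16.6800
Denominator Σ(z_t−z̄)² = 39.5000
r_3 = 16.6800 / 39.5000 = 0.422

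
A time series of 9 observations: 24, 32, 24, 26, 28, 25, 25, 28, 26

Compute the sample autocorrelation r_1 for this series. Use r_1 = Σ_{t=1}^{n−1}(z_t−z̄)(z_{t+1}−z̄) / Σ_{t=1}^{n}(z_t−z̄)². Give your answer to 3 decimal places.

Mean z̄ = (24 + 32 + 24 + 26 + 28 + 25 + 25 + 28 + 26)/9 = 26.4444
Numerator Σ_{t=1}^{8}(z_t−z̄)(z_{t+1}−z̄) = -29.8642
Denominator Σ(z_t−z̄)² = 52.2222
r_1 = -29.8642 / 52.2222 = -0.572

-0.572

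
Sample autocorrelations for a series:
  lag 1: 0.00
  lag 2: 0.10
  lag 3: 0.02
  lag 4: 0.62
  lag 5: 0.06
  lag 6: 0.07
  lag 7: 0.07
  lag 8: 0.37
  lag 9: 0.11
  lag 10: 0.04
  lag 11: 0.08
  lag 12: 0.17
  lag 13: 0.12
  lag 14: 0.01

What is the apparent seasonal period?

4

The largest autocorrelation is r_4 = 0.62, with weaker echoes at lags 8 (0.37) and 12 (0.17); the remaining lags stay at or below 0.12.
The dominant spike at lag 4 indicates a seasonal period of 4.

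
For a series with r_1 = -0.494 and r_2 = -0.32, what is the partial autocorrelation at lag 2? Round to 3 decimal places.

-0.746

φ_{22} = (r_2 − r_1²) / (1 − r_1²)
r_1² = (-0.494)² = 0.244036
Numerator = -0.32 − 0.2440 = -0.5640; denominator = 1 − 0.2440 = 0.7560
φ_{22} = -0.5640 / 0.7560 = -0.746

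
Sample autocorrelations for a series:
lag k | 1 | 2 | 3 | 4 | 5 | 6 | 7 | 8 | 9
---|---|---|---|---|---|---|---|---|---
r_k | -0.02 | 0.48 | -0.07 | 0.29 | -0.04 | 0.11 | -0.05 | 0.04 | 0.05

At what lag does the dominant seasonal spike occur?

The largest autocorrelation is r_2 = 0.48, with a weaker echo at lag 4 (0.29); the remaining lags stay at or below 0.11.
The dominant spike at lag 2 indicates a seasonal period of 2.

2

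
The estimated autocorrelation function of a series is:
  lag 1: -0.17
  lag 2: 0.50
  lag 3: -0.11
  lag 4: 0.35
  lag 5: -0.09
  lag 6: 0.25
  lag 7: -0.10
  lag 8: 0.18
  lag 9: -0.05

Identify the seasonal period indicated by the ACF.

The largest autocorrelation is r_2 = 0.50, with weaker echoes at lags 4 (0.35), 6 (0.25) and 8 (0.18); the remaining lags stay at or below -0.05.
The dominant spike at lag 2 indicates a seasonal period of 2.

2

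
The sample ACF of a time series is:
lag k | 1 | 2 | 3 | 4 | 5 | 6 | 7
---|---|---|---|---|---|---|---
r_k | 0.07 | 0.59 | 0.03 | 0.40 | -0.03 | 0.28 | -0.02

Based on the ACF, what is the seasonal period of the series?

The largest autocorrelation is r_2 = 0.59, with weaker echoes at lags 4 (0.40) and 6 (0.28); the remaining lags stay at or below 0.07.
The dominant spike at lag 2 indicates a seasonal period of 2.

2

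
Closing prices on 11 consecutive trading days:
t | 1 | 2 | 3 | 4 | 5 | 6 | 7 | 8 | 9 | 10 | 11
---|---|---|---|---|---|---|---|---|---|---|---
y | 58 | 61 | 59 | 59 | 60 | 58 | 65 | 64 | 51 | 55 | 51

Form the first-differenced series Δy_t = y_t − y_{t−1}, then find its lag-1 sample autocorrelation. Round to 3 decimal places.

First differences Δy: 3, -2, 0, 1, -2, 7, -1, -13, 4, -4
Mean of differences = -0.7000
Numerator Σ(Δy_t−Δȳ)(Δy_{t+1}−Δȳ) = -88.6900
Denominator Σ(Δy_t−Δȳ)² = 264.1000
r_1(Δy) = -88.6900 / 264.1000 = -0.336

-0.336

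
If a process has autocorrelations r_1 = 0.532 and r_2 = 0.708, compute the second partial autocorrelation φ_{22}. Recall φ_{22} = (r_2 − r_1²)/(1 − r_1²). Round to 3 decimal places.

0.593

φ_{22} = (r_2 − r_1²) / (1 − r_1²)
r_1² = (0.532)² = 0.283024
Numerator = 0.708 − 0.2830 = 0.4250; denominator = 1 − 0.2830 = 0.7170
φ_{22} = 0.4250 / 0.7170 = 0.593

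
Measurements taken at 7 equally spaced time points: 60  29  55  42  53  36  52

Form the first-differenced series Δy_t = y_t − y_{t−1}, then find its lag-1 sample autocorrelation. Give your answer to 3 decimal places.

First differences Δy: -31, 26, -13, 11, -17, 16
Mean of differences = -1.3333
Numerator Σ(Δy_t−Δȳ)(Δy_{t+1}−Δȳ) = -1738.4444
Denominator Σ(Δy_t−Δȳ)² = 2461.3333
r_1(Δy) = -1738.4444 / 2461.3333 = -0.706

-0.706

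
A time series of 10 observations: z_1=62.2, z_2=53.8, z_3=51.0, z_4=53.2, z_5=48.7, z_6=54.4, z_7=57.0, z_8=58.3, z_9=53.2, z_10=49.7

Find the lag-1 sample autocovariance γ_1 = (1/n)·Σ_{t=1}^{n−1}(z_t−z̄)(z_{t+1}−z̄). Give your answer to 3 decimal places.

1.792

Mean z̄ = (62.2 + 53.8 + 51.0 + 53.2 + 48.7 + 54.4 + 57.0 + 58.3 + 53.2 + 49.7)/10 = 54.1500
Σ_{t=1}^{9}(z_t−z̄)(z_{t+1}−z̄) = 17.9175
γ_1 = 17.9175 / 10 = 1.792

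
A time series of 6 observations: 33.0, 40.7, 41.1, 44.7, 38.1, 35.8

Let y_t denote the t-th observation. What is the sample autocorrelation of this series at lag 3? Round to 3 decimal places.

Mean ȳ = (33.0 + 40.7 + 41.1 + 44.7 + 38.1 + 35.8)/6 = 38.9000
Deviations from mean: -5.9000, 1.8000, 2.2000, 5.8000, -0.8000, -3.1000
Numerator Σ_{t=1}^{3}(y_t−ȳ)(y_{t+3}−ȳ) = -42.4800
Denominator Σ(y_t−ȳ)² = 86.7800
r_3 = -42.4800 / 86.7800 = -0.490

-0.490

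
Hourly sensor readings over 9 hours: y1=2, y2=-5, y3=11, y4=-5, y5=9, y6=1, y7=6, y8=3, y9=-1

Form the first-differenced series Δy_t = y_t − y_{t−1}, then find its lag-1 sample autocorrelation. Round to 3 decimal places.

-0.855

First differences Δy: -7, 16, -16, 14, -8, 5, -3, -4
Mean of differences = -0.3750
Numerator Σ(Δy_t−Δȳ)(Δy_{t+1}−Δȳ) = -744.1406
Denominator Σ(Δy_t−Δȳ)² = 869.8750
r_1(Δy) = -744.1406 / 869.8750 = -0.855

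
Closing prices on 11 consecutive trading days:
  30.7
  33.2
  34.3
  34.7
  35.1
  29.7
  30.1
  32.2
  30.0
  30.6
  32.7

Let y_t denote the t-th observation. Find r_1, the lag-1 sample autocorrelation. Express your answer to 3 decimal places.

Mean ȳ = (30.7 + 33.2 + 34.3 + 34.7 + 35.1 + 29.7 + 30.1 + 32.2 + 30.0 + 30.6 + 32.7)/11 = 32.1182
Numerator Σ_{t=1}^{10}(y_t−ȳ)(y_{t+1}−ȳ) = 13.8215
Denominator Σ(y_t−ȳ)² = 40.5564
r_1 = 13.8215 / 40.5564 = 0.341

0.341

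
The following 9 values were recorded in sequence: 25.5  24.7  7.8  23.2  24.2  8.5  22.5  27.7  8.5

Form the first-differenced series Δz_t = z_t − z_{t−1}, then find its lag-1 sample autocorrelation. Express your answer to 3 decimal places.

-0.371

First differences Δz: -0.8, -16.9, 15.4, 1.0, -15.7, 14.0, 5.2, -19.2
Mean of differences = -2.1250
Numerator Σ(Δz_t−Δz̄)(Δz_{t+1}−Δz̄) = -492.0206
Denominator Σ(Δz_t−Δz̄)² = 1326.4550
r_1(Δz) = -492.0206 / 1326.4550 = -0.371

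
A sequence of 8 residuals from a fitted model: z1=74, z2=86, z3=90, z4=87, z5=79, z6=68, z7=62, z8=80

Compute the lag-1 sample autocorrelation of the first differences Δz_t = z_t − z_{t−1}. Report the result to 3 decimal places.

First differences Δz: 12, 4, -3, -8, -11, -6, 18
Mean of differences = 0.8571
Numerator Σ(Δz_t−Δz̄)(Δz_{t+1}−Δz̄) = 125.8367
Denominator Σ(Δz_t−Δz̄)² = 708.8571
r_1(Δz) = 125.8367 / 708.8571 = 0.178

0.178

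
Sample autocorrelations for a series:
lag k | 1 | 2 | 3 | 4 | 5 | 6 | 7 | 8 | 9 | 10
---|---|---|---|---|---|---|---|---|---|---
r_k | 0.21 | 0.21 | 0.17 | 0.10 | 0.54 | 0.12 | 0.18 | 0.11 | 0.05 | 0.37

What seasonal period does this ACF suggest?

5

The largest autocorrelation is r_5 = 0.54, with a weaker echo at lag 10 (0.37); the remaining lags stay at or below 0.21.
The dominant spike at lag 5 indicates a seasonal period of 5.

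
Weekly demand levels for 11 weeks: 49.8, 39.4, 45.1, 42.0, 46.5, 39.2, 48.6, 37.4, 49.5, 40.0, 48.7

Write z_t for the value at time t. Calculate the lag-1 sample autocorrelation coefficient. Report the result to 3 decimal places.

-0.806

Mean z̄ = (49.8 + 39.4 + 45.1 + 42.0 + 46.5 + 39.2 + 48.6 + 37.4 + 49.5 + 40.0 + 48.7)/11 = 44.2000
Numerator Σ_{t=1}^{10}(z_t−z̄)(z_{t+1}−z̄) = -178.8600
Denominator Σ(z_t−z̄)² = 221.9200
r_1 = -178.8600 / 221.9200 = -0.806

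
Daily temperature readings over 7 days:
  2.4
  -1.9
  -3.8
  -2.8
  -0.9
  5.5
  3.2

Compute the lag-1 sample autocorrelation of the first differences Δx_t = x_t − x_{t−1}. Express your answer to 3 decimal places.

0.063

First differences Δx: -4.3, -1.9, 1.0, 1.9, 6.4, -2.3
Mean of differences = 0.1333
Numerator Σ(Δx_t−Δx̄)(Δx_{t+1}−Δx̄) = 4.6056
Denominator Σ(Δx_t−Δx̄)² = 72.8533
r_1(Δx) = 4.6056 / 72.8533 = 0.063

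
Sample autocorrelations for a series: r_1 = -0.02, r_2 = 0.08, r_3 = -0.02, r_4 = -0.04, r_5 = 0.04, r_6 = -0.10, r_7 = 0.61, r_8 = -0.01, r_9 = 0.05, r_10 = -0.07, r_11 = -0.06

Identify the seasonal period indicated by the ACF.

The largest autocorrelation is r_7 = 0.61; the remaining lags stay at or below 0.08.
The dominant spike at lag 7 indicates a seasonal period of 7.

7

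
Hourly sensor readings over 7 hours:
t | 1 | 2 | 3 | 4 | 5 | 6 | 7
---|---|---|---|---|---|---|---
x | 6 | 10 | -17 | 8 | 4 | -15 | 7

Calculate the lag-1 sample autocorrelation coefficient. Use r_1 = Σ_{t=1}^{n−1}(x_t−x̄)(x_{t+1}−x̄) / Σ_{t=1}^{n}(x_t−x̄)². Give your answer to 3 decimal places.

Mean x̄ = (6 + 10 − 17 + 8 + 4 − 15 + 7)/7 = 0.4286
Deviations from mean: 5.5714, 9.5714, -17.4286, 7.5714, 3.5714, -15.4286, 6.5714
Numerator Σ_{t=1}^{6}(x_t−x̄)(x_{t+1}−x̄) = -374.8980
Denominator Σ(x_t−x̄)² = 777.7143
r_1 = -374.8980 / 777.7143 = -0.482

-0.482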